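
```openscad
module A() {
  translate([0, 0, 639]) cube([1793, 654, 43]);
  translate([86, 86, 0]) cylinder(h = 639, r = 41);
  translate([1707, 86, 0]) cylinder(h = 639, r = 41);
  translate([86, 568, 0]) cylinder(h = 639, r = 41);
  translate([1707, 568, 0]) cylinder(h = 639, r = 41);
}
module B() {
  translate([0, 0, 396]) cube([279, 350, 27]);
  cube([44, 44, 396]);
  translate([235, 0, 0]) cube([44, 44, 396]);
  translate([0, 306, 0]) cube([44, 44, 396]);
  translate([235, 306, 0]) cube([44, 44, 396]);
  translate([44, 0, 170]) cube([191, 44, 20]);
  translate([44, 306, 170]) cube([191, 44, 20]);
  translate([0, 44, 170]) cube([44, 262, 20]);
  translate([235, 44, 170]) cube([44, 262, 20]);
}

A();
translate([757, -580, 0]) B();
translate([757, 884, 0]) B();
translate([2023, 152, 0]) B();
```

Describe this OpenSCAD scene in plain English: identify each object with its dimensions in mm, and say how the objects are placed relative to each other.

A is a table: top 1793 mm (x) × 654 mm (y), 43 mm thick, upper face at z = 682 mm, on four round legs of 82 mm diameter, each leg's bounding box inset 45 mm from the nearest pair of top edges, running from z = 0 to the bottom of the top.

B is a four-legged stool. The seat is a 279×350×27 mm slab whose top surface is at z = 423 mm; four square legs, each 44×44 mm in cross-section, run from the floor (z = 0) to the underside of the seat, each flush with a corner of the seat. Four stretchers, 44 mm wide and 20 mm tall, connect adjacent legs with their undersides at z = 170 mm, each running between the inner faces of the legs it joins and aligned with the legs' outer faces on the other axis.

Three stools sit around the table at the −y, +y, +x sides.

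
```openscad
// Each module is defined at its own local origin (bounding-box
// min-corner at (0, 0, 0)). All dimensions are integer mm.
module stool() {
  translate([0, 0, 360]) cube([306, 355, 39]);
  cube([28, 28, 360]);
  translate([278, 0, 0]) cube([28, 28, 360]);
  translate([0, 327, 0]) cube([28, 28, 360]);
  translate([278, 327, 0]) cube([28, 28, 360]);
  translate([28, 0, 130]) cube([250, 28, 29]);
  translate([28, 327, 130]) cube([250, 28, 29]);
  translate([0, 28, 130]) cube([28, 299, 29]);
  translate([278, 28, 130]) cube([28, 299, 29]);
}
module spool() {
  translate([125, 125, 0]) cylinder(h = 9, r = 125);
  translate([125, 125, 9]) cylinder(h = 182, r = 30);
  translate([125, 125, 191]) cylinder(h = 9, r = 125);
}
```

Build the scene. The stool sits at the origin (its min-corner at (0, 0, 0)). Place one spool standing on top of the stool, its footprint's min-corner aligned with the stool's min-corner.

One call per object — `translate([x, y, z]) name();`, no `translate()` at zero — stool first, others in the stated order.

stool();
translate([0, 0, 399]) spool();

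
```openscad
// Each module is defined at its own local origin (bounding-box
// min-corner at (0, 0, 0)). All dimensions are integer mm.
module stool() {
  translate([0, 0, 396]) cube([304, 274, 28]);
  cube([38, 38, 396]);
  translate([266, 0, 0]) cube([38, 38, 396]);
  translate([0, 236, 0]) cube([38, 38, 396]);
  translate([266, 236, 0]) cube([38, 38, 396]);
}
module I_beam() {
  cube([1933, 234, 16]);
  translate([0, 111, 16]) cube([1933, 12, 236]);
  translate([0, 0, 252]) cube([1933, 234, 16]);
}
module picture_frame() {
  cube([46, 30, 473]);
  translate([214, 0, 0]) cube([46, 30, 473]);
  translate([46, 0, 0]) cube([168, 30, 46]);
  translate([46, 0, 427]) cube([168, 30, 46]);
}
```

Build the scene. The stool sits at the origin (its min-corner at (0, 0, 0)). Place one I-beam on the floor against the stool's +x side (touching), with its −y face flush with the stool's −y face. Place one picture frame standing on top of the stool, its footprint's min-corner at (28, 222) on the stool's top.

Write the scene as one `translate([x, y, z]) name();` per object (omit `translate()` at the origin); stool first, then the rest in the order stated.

stool();
translate([304, 0, 0]) I_beam();
translate([28, 222, 424]) picture_frame();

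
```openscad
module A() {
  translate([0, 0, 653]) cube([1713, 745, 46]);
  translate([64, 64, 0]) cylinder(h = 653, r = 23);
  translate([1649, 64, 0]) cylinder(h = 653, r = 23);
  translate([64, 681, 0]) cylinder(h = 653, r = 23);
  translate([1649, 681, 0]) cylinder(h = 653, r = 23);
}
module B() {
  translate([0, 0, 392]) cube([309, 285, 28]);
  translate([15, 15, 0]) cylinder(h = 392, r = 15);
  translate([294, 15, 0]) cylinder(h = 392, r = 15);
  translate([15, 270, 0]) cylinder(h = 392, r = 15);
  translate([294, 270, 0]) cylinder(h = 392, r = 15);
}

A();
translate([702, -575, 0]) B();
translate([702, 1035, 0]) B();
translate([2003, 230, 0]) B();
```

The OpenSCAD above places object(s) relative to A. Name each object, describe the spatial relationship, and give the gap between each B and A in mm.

A is a table. B is a stool. Three stools sit around the table at the −y, +y, +x sides. The gap between each stool and the table is 290 mm.

Each stool's nearest face is 290 mm from the table's bounding box.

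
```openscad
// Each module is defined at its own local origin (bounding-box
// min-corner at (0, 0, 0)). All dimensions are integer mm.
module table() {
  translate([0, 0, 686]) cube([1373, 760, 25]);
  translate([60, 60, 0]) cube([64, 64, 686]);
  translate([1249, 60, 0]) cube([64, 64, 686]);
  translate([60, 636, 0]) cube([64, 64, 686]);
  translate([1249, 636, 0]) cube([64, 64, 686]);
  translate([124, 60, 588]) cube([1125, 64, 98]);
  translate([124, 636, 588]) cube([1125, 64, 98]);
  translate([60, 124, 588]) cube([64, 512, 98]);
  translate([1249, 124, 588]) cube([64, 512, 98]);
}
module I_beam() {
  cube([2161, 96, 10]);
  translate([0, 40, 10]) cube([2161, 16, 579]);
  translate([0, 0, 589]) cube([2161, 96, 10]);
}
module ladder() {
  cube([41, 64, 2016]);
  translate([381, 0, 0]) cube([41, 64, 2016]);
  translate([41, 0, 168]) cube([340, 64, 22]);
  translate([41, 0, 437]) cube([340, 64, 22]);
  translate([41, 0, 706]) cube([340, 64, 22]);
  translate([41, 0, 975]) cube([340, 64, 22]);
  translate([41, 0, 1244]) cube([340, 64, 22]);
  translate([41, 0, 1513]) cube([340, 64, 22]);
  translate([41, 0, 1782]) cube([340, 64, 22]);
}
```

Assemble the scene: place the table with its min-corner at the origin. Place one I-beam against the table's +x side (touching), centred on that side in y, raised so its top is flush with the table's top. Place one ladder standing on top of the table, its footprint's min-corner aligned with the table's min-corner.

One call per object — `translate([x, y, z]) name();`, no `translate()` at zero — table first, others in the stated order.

table();
translate([1373, 332, 112]) I_beam();
translate([0, 0, 711]) ladder();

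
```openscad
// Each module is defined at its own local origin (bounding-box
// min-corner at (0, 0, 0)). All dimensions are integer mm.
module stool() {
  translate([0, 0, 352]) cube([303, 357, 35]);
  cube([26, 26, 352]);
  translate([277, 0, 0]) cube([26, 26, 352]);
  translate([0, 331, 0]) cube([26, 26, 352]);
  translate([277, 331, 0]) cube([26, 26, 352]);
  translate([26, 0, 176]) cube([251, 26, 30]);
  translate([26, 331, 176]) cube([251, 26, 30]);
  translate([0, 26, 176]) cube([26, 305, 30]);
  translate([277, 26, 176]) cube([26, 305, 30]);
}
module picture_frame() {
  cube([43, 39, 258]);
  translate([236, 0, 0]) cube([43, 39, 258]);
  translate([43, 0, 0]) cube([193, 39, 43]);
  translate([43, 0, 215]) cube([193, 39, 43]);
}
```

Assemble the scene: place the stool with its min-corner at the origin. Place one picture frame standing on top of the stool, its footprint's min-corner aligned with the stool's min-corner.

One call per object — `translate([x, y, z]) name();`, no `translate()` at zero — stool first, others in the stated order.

stool();
translate([0, 0, 387]) picture_frame();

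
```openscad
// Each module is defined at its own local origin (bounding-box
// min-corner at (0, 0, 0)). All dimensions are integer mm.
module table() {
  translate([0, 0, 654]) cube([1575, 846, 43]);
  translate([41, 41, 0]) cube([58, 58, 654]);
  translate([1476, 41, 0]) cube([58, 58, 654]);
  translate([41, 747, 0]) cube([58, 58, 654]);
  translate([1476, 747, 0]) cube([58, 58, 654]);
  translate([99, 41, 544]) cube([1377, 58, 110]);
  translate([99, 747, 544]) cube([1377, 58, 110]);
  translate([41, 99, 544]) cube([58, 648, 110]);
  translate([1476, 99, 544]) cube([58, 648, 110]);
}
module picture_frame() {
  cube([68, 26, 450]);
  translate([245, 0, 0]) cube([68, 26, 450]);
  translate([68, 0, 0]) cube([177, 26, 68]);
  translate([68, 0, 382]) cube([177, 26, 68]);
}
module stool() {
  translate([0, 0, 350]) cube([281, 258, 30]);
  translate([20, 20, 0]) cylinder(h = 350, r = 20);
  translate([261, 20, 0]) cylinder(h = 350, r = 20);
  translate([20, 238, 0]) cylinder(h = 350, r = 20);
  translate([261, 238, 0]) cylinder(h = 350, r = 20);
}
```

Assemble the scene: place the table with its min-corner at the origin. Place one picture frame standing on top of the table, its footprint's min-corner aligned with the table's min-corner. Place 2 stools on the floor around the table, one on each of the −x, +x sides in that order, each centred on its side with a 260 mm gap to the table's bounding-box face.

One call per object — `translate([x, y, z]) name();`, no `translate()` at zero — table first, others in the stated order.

table();
translate([0, 0, 697]) picture_frame();
translate([-541, 294, 0]) stool();
translate([1835, 294, 0]) stool();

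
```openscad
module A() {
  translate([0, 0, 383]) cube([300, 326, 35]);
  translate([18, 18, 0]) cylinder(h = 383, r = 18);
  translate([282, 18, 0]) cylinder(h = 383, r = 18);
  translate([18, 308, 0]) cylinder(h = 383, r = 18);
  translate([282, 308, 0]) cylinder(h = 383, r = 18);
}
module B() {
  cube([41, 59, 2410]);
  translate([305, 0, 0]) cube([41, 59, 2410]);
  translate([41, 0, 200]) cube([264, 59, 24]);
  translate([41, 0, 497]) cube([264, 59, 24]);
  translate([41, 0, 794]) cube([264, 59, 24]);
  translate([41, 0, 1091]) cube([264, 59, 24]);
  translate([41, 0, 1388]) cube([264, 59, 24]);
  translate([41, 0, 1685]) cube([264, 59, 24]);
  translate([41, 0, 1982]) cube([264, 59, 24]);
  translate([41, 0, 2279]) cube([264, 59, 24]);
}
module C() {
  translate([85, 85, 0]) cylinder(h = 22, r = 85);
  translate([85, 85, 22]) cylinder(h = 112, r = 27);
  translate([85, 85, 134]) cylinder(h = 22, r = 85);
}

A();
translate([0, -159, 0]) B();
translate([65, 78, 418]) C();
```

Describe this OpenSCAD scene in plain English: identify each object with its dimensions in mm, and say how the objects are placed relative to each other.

A is a four-legged stool. The seat is a 300×326×35 mm slab whose top surface is at z = 418 mm; four round legs, each 36 mm in diameter, run from the floor (z = 0) to the underside of the seat, each leg's axis is inset half a diameter from the nearest pair of seat edges (so the leg's bounding box is flush with the corner).

B is a straight ladder. Two 41×59 mm vertical rails, 2410 mm tall, stand 346 mm apart (outside-to-outside) with their front faces coplanar on the −y side. 8 rungs, each 59 mm deep and 24 mm tall, span between the inner faces of the rails, front faces flush with the rails. The lowest rung's underside is at z = 200 mm and rungs are spaced 297 mm apart (underside to underside).

C is a spool: two coaxial disc flanges of radius 85 mm and thickness 22 mm, joined by a core cylinder of radius 27 mm and height 112 mm. The lower flange rests on z = 0 and the three cylinders share a vertical axis.

The ladder is on the floor beside the stool on its −y side. The spool is on top of the stool, centred.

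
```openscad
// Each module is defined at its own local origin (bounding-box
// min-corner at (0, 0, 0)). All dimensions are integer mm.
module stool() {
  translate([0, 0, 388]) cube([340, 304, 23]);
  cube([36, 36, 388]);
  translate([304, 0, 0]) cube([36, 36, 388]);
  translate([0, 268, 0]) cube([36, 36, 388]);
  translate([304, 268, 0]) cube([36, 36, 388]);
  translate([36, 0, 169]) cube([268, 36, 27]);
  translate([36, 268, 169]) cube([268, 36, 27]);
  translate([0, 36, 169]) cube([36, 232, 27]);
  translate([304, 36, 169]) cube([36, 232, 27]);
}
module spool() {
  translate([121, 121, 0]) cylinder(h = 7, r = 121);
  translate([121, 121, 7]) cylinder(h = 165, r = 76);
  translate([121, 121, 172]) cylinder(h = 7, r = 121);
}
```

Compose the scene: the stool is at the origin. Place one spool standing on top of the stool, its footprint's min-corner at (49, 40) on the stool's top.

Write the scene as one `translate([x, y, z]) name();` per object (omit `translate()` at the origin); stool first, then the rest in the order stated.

stool();
translate([49, 40, 411]) spool();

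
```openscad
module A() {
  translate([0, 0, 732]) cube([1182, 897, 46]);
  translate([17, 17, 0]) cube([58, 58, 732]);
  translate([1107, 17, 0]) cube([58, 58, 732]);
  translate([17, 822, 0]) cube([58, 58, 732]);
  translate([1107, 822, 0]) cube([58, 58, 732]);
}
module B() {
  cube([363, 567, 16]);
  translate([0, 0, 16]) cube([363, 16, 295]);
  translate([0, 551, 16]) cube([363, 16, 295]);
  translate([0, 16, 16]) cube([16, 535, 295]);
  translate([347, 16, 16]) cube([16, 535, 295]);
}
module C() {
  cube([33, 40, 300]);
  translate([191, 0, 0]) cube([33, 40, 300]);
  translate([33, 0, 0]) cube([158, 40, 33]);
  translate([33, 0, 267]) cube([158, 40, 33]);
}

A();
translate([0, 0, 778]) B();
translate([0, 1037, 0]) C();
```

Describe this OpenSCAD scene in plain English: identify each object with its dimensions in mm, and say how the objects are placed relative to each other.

A is a table: top 1182 mm (x) × 897 mm (y), 46 mm thick, upper face at z = 778 mm, on four 58×58 mm square legs, each inset 17 mm from the nearest pair of top edges, running from z = 0 to the bottom of the top.

B is an open-topped rectangular box: outside dimensions 363×567×311 mm, with a uniform wall and base thickness of 16 mm. The base is a full 363×567 slab on the floor; four walls sit on top of the base. The front and back walls (the −y and +y sides) span the full width; the two side walls fit between them.

C is a picture frame with a 158×234 mm rectangular opening (x by z) and a uniform 33 mm border on every side. Frame depth is 40 mm along y. It is built from two vertical stiles running the full outside height and two horizontal rails spanning the gap between the stiles.

The open box is on top of the table. The picture frame is on the floor beside the table on its +y side.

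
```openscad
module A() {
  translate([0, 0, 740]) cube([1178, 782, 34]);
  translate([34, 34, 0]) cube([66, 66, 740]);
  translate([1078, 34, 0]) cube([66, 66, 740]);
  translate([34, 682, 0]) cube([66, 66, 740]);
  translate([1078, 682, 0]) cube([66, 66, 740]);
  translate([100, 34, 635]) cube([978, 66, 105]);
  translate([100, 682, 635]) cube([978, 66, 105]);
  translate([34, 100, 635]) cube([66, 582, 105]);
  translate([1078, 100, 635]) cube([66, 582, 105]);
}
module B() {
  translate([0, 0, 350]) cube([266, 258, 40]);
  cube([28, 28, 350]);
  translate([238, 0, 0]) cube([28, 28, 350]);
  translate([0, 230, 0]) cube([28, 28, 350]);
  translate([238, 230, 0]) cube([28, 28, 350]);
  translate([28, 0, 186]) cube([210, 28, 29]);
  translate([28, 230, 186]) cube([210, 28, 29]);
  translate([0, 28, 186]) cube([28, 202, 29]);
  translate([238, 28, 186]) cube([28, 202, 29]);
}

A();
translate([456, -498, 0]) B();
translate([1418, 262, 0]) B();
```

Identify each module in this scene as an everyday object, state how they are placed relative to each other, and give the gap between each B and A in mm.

Each stool's nearest face is 240 mm from the table's bounding box.

A is a table. B is a stool. Two stools sit around the table at the −y, +x sides. The gap between each stool and the table is 240 mm.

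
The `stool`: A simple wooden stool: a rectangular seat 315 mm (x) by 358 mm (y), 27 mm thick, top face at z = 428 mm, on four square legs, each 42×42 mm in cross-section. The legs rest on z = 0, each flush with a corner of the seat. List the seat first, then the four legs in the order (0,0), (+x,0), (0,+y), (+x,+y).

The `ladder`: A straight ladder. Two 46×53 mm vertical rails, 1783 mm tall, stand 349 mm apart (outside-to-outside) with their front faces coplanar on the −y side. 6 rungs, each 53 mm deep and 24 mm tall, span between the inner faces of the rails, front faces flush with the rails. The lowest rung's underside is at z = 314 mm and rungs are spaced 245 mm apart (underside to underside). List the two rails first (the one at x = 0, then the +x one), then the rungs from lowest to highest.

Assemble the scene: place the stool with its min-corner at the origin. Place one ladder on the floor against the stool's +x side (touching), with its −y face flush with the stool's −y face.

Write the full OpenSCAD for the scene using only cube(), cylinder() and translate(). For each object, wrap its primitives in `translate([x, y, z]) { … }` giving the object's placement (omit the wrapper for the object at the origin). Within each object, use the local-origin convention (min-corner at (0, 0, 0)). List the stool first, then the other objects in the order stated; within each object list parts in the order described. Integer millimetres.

translate([0, 0, 401]) cube([315, 358, 27]);
cube([42, 42, 401]);
translate([273, 0, 0]) cube([42, 42, 401]);
translate([0, 316, 0]) cube([42, 42, 401]);
translate([273, 316, 0]) cube([42, 42, 401]);
translate([315, 0, 0]) {
  cube([46, 53, 1783]);
  translate([303, 0, 0]) cube([46, 53, 1783]);
  translate([46, 0, 314]) cube([257, 53, 24]);
  translate([46, 0, 559]) cube([257, 53, 24]);
  translate([46, 0, 804]) cube([257, 53, 24]);
  translate([46, 0, 1049]) cube([257, 53, 24]);
  translate([46, 0, 1294]) cube([257, 53, 24]);
  translate([46, 0, 1539]) cube([257, 53, 24]);
}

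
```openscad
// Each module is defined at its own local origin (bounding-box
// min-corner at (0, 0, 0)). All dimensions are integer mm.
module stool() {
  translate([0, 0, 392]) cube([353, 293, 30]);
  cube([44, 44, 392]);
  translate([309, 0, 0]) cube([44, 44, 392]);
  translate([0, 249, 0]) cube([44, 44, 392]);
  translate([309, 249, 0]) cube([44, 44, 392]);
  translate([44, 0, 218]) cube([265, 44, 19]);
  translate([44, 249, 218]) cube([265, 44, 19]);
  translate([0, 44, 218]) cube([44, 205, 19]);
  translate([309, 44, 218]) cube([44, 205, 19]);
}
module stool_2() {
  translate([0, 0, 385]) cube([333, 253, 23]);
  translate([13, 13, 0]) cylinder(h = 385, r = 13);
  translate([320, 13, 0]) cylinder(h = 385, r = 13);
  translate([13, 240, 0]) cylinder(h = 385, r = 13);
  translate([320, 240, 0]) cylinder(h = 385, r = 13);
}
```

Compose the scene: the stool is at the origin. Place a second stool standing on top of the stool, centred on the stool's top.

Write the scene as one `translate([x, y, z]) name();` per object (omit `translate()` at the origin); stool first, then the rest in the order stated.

stool();
translate([10, 20, 422]) stool_2();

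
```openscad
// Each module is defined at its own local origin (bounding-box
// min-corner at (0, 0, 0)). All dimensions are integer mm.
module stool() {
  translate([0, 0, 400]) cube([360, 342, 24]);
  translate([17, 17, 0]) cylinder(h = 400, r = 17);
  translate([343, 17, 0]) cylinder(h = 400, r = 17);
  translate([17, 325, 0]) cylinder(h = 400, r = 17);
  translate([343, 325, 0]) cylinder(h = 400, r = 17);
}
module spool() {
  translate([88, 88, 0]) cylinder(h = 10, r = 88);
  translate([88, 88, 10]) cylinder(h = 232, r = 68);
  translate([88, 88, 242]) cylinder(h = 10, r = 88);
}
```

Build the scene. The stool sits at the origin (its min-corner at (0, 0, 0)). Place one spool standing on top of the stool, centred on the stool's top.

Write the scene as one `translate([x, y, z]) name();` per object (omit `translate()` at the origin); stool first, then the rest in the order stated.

stool();
translate([92, 83, 424]) spool();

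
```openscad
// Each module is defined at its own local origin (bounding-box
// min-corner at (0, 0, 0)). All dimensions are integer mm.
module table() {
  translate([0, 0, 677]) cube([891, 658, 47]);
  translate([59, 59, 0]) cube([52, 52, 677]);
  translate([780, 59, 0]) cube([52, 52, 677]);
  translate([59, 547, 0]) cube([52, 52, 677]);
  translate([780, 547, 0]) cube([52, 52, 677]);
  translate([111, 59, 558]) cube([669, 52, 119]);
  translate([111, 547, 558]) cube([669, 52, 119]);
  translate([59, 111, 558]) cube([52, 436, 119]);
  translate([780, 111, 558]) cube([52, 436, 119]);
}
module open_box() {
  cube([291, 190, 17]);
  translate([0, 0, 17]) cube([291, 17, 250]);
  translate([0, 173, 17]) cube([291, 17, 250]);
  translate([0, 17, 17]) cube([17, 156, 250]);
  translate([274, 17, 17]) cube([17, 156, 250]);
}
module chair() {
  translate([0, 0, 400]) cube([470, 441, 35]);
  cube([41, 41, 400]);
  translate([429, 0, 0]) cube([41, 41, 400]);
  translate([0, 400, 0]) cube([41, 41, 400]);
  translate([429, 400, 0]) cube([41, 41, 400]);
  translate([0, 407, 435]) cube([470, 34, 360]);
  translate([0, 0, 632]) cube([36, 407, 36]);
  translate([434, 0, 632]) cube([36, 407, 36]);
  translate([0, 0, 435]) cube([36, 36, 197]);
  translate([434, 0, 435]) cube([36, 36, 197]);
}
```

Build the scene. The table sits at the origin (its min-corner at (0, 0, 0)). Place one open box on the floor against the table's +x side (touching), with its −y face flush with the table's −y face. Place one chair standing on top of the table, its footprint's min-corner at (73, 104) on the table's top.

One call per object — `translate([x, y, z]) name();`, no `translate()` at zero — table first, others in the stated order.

table();
translate([891, 0, 0]) open_box();
translate([73, 104, 724]) chair();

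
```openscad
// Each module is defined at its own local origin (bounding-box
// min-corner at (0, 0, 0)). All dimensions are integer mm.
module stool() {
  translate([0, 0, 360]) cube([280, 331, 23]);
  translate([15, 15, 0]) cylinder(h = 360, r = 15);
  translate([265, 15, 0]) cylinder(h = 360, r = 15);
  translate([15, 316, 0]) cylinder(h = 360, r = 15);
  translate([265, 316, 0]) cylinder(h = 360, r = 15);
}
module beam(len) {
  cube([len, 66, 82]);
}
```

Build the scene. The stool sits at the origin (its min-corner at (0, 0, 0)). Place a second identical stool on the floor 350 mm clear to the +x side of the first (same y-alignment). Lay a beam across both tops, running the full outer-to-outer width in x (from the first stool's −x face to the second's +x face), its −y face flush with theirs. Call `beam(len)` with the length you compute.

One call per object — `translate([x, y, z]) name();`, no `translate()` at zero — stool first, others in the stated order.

stool();
translate([630, 0, 0]) stool();
translate([0, 0, 383]) beam(910);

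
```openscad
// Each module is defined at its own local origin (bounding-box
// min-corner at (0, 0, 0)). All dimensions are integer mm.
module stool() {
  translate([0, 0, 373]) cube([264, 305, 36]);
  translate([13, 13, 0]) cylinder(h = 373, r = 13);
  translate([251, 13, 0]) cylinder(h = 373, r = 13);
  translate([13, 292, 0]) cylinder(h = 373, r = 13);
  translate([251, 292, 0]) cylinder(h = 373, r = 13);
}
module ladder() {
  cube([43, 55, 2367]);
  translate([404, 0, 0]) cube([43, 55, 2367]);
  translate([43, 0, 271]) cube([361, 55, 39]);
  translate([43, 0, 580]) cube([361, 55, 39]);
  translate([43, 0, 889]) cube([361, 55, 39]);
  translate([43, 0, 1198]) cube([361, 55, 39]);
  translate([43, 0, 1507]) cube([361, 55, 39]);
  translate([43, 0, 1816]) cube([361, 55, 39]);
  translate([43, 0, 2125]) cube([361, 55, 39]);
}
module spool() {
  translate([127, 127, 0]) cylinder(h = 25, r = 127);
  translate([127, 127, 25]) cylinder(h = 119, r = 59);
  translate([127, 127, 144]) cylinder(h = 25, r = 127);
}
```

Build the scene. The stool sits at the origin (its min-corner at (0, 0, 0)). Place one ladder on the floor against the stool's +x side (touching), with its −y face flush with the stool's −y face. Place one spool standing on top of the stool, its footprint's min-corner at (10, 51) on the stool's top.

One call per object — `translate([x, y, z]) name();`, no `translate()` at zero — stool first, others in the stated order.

stool();
translate([264, 0, 0]) ladder();
translate([10, 51, 409]) spool();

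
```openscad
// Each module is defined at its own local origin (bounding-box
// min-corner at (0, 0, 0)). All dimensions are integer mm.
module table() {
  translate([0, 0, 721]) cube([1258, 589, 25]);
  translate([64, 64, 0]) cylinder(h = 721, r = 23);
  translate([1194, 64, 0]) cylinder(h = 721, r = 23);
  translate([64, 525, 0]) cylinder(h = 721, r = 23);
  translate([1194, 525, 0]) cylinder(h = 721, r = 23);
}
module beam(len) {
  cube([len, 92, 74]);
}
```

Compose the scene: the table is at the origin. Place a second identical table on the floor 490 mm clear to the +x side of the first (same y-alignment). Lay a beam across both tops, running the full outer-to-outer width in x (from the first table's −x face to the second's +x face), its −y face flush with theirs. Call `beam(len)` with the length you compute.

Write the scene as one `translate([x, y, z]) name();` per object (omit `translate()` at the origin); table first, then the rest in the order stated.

table();
translate([1748, 0, 0]) table();
translate([0, 0, 746]) beam(3006);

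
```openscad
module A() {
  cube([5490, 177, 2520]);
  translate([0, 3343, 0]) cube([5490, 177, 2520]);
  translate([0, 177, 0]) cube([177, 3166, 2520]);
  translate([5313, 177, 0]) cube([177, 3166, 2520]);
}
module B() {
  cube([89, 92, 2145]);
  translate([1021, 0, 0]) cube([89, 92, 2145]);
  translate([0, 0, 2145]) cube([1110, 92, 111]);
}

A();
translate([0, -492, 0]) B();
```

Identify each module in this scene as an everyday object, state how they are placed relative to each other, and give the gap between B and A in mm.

The door frame's nearest face is 400 mm from the house frame's −y face.

A is a house frame. B is a door frame. The door frame is on the floor beside the house frame on its −y side. The gap between the door frame and the house frame is 400 mm.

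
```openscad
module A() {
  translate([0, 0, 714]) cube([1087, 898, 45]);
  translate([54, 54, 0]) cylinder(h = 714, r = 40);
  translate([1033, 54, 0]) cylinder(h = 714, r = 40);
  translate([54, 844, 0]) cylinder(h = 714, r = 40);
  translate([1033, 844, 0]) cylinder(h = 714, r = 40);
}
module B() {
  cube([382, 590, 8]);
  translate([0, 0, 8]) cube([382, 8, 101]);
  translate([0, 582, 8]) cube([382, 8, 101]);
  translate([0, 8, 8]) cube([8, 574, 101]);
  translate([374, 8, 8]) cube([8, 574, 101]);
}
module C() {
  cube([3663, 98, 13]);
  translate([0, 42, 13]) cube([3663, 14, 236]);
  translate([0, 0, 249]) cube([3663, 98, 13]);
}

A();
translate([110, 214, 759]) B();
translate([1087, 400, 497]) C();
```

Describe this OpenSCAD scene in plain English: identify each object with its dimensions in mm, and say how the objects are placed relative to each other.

A is a table with a 1087×898 mm rectangular top, 45 mm thick, top surface at z = 759 mm, supported by four round legs of 80 mm diameter, each leg's bounding box inset 14 mm from the nearest pair of top edges, running from the floor.

B is an open storage box with external size 382×590×109 mm and wall thickness 8 mm (the base is also 8 mm thick). The base covers the whole footprint; the four walls stand on the base, with the y-facing walls full-width and the x-facing walls fitting between their inner faces.

C is an I-beam lying along x, 3663 mm long. Overall section height 262 mm. Two flanges 98 mm wide (y) and 13 mm thick, one on the floor and one at the top; a web 14 mm thick runs between them, centred on the flange width.

The open box is on top of the table. The I-beam is beside the table with their tops flush at z = 759.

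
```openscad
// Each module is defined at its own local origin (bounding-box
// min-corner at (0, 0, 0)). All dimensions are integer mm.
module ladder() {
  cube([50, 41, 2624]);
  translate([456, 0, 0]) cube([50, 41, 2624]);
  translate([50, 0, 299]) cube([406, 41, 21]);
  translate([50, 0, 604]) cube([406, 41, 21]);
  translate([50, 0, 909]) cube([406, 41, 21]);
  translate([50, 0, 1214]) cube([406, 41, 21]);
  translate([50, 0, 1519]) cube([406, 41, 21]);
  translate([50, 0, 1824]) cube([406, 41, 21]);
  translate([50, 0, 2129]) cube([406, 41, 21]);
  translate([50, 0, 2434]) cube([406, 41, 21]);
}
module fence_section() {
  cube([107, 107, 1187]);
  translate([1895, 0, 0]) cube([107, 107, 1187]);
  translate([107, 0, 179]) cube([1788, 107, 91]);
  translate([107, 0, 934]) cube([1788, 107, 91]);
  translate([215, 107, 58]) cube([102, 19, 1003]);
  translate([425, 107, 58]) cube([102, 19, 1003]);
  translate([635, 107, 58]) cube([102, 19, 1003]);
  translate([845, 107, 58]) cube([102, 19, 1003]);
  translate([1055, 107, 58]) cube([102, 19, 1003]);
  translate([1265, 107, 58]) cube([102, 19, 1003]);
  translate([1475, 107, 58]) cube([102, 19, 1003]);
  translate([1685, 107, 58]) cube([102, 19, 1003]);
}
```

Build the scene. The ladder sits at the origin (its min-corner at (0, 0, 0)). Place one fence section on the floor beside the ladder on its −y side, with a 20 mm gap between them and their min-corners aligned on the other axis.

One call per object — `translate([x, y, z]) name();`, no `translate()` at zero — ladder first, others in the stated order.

ladder();
translate([0, -146, 0]) fence_section();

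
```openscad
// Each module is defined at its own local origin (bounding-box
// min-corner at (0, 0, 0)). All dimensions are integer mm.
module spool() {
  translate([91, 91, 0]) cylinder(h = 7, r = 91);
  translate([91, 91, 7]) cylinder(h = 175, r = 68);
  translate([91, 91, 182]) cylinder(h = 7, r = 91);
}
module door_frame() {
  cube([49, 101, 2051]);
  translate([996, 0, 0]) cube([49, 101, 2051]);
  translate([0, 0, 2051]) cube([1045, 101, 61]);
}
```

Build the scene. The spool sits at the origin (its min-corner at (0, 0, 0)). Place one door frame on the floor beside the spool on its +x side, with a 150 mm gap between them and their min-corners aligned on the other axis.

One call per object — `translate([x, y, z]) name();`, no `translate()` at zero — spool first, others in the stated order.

spool();
translate([332, 0, 0]) door_frame();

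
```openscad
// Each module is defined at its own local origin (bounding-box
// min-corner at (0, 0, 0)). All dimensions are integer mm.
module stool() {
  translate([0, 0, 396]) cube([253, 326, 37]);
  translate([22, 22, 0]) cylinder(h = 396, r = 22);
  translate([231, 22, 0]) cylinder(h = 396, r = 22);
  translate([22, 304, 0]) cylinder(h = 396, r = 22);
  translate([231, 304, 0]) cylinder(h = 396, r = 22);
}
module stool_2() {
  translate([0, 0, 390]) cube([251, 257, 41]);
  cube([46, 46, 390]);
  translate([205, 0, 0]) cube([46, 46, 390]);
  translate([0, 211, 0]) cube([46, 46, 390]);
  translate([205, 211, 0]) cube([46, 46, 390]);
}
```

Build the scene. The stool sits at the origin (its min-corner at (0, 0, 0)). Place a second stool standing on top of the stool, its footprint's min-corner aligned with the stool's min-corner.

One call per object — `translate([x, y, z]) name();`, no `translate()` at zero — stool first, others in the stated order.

stool();
translate([0, 0, 433]) stool_2();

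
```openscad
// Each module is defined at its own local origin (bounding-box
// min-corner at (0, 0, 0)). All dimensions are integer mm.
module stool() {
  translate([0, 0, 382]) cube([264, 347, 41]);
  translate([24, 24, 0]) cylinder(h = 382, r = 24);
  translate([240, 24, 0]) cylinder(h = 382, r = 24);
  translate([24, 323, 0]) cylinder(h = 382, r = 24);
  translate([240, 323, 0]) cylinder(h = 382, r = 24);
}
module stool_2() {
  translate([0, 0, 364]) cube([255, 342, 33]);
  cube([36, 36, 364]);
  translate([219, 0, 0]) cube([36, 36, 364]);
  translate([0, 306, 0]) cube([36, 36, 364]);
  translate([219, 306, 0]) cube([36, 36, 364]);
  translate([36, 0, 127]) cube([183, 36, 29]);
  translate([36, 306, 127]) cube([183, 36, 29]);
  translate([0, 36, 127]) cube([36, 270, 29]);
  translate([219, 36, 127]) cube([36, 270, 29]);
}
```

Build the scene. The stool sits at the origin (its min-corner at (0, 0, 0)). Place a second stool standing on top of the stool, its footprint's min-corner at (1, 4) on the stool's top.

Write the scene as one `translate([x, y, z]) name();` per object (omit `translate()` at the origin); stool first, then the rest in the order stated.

stool();
translate([1, 4, 423]) stool_2();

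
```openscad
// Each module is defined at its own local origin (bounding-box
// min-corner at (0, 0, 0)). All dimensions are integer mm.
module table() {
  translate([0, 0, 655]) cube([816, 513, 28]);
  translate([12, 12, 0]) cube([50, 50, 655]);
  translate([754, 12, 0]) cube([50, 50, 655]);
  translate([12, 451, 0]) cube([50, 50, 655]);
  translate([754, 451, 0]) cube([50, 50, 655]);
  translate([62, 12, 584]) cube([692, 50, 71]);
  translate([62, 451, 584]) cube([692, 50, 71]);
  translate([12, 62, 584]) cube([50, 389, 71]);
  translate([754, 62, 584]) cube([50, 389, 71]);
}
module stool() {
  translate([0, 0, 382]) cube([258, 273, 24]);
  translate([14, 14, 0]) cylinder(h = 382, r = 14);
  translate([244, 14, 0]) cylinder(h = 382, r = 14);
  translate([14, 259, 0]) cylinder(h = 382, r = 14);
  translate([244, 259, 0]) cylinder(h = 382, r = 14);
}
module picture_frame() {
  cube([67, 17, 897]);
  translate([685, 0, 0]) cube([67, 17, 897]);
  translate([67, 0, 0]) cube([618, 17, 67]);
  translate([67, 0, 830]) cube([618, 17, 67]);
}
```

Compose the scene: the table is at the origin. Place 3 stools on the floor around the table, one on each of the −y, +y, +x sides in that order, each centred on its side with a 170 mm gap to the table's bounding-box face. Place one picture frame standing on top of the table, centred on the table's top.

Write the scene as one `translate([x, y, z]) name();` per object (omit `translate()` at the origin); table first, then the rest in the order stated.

table();
translate([279, -443, 0]) stool();
translate([279, 683, 0]) stool();
translate([986, 120, 0]) stool();
translate([32, 248, 683]) picture_frame();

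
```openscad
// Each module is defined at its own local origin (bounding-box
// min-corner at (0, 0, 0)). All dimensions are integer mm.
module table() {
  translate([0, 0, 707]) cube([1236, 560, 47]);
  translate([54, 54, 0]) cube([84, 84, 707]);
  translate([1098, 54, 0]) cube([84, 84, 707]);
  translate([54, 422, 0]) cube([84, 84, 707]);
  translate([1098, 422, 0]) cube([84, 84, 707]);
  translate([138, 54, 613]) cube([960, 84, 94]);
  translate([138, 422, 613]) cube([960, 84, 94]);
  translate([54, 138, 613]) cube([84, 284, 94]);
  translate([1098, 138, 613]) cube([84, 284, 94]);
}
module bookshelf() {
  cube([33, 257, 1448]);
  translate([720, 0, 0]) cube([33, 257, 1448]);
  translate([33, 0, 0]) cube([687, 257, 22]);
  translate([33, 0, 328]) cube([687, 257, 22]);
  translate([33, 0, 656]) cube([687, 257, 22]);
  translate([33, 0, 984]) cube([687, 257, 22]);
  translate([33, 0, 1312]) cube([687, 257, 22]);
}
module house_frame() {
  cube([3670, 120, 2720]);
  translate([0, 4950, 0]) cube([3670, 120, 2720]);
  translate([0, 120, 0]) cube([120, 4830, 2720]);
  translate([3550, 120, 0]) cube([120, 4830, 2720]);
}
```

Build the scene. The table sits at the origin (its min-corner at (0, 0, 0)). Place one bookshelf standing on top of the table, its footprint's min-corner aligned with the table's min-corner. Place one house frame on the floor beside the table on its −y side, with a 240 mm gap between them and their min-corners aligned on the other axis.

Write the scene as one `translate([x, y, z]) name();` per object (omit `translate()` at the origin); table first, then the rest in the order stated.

table();
translate([0, 0, 754]) bookshelf();
translate([0, -5310, 0]) house_frame();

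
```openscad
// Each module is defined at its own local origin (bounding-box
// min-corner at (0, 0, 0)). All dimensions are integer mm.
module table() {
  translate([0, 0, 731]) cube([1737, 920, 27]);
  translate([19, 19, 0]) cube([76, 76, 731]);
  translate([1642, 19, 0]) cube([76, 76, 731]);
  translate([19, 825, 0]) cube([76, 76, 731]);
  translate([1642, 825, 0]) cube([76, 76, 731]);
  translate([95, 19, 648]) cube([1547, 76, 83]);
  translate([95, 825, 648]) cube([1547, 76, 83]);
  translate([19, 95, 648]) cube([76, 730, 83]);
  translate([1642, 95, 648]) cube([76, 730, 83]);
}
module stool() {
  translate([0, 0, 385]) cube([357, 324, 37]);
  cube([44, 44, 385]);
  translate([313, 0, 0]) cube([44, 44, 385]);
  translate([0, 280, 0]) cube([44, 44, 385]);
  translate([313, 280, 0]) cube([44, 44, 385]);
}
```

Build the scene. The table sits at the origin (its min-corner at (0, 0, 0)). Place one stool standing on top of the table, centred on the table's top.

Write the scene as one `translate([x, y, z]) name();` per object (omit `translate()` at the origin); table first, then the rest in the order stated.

table();
translate([690, 298, 758]) stool();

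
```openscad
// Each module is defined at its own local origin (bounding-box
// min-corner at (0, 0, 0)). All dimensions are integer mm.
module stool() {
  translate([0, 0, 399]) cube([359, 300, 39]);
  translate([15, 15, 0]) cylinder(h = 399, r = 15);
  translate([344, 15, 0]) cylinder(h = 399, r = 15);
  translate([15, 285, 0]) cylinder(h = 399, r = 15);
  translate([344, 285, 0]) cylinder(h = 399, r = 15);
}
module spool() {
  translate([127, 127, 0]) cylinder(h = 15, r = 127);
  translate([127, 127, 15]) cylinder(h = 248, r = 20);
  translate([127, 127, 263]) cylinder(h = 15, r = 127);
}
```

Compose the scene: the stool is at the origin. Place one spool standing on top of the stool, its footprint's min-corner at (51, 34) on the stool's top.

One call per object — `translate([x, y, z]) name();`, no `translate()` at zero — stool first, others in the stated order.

stool();
translate([51, 34, 438]) spool();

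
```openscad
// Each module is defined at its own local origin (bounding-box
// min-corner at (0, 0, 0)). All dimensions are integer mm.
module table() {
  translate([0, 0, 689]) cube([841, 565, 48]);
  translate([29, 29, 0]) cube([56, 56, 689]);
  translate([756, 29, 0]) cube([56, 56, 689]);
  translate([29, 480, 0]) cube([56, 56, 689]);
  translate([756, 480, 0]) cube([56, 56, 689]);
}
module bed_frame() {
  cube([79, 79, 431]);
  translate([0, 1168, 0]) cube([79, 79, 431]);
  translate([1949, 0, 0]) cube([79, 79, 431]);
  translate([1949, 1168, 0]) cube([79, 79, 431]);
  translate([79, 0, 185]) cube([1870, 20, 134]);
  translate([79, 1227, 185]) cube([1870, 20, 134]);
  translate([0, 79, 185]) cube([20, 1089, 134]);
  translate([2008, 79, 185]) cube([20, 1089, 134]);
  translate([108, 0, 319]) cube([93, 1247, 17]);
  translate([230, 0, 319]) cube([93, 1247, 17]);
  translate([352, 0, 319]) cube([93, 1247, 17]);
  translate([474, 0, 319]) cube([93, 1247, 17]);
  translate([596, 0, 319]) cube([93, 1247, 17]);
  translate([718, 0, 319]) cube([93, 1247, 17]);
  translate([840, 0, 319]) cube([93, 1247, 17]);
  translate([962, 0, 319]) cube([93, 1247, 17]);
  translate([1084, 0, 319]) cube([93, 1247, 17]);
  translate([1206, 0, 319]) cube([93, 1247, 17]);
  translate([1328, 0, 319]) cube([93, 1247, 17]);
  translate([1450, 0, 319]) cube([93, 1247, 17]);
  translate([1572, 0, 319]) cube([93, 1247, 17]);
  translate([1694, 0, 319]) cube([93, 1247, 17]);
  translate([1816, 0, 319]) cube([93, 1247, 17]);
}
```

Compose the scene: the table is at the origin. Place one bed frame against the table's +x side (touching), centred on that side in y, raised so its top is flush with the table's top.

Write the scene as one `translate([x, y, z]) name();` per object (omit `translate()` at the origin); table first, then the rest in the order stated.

table();
translate([841, -341, 306]) bed_frame();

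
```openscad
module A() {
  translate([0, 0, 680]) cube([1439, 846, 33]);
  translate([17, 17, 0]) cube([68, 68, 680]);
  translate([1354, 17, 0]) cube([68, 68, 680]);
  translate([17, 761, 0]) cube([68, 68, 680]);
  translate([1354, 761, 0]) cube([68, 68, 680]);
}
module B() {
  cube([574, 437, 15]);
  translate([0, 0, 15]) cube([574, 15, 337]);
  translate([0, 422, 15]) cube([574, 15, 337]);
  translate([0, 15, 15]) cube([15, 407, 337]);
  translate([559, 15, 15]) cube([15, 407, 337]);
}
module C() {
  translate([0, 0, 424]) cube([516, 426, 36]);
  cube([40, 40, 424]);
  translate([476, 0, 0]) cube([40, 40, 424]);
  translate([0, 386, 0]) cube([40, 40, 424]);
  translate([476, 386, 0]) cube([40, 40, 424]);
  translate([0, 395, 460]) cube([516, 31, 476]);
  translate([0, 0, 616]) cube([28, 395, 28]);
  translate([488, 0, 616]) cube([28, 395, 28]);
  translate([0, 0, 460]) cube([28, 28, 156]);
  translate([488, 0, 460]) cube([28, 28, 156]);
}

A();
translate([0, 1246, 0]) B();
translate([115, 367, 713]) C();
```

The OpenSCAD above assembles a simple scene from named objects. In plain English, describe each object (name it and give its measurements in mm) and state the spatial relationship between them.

A is a rectangular dining table. The top is 1439×846×33 mm with its upper surface at z = 713 mm. It stands on four 68×68 mm square legs, each inset 17 mm from the nearest pair of top edges, running from the floor to the underside of the top.

B is an open storage box with external size 574×437×352 mm and wall thickness 15 mm (the base is also 15 mm thick). The base covers the whole footprint; the four walls stand on the base, with the y-facing walls full-width and the x-facing walls fitting between their inner faces.

C is a chair: 516×426 mm seat, 36 mm thick, top at z = 460 mm, on four 40 mm square corner legs flush with the seat edges. A 31 mm thick backrest slab spans the full seat width, extending 476 mm above the seat top, its back face flush with the seat's +y edge. Two armrests of 28×28 mm section run along each side from the seat's front edge to the front of the backrest, top faces 184 mm above the seat top and outer faces flush with the seat's x-edges; a 28×28 mm post under the front of each armrest stands on the seat at the front corner.

The open box is on the floor beside the table on its +y side. The chair is on top of the table.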